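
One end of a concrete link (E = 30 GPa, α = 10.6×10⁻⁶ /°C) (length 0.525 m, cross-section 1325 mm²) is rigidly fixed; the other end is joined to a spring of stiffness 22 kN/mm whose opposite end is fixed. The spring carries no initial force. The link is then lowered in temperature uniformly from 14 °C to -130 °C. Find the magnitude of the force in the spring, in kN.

P ≈ 13.7 kN

The unrestrained thermal change is αΔT L = 10.6×10⁻⁶ × 144 × 525 = 0.8014 mm.
With a force P in the spring, the elastic change of the link is PL/(AE) and that of the spring is P/k; compatibility requires their sum to equal δ_free.
So P = δ_free / [L/(AE) + 1/k] = 0.8014 / [ 525/(1325×30×10³) + 1/(22×10³) ].
P = 0.8014 / 5.866×10⁻⁵ = 13660 N.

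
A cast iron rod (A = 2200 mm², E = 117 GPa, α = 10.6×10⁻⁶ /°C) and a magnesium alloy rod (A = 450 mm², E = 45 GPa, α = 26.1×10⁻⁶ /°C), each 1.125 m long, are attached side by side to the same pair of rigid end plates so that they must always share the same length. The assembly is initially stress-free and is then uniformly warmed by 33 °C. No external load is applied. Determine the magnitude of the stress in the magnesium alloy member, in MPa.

σ ≈ 21.3 MPa (compressive)

Equilibrium of a rigid end plate with no external load gives equal and opposite internal forces ±P in the two members. Since α_{magnesium alloy} > α_{cast iron}, heating drives the magnesium alloy into compression and the cast iron into tension.
Compatibility of the two members (thermal + elastic change equal): (α₁ − α₂)ΔT = P·[1/(A₁E₁) + 1/(A₂E₂)].
|α₁ − α₂|·ΔT = 15.5×10⁻⁶ × 33 = 0.0005115.
1/(A₁E₁) + 1/(A₂E₂) = 1/(2200×117×10³) + 1/(450×45×10³) = 5.327×10⁻⁸ N⁻¹.
P = 0.0005115 / 5.327×10⁻⁸ = 9602 N = 9.602 kN.
σ_{magnesium alloy} = P/A₂ = 9602/450 = 21.34 MPa, compressive.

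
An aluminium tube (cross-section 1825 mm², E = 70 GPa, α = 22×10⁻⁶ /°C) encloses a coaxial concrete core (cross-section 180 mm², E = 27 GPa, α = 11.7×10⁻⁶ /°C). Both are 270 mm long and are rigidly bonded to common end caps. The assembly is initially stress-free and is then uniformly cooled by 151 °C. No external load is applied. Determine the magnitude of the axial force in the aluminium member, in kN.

The aluminium has the larger α, so on cooling it would change length more than the concrete if both were free. The rigid plates force a common final length, so the aluminium is put into tension and the concrete into compression, with equal and opposite forces P (no external load).
Equating the net (thermal + elastic) strains gives |α₁ − α₂|·ΔT = P·[1/(A₁E₁) + 1/(A₂E₂)].
|α₁ − α₂|·ΔT = 10.3×10⁻⁶ × 151 = 0.001555.
1/(A₁E₁) + 1/(A₂E₂) = 1/(1825×70×10³) + 1/(180×27×10³) = 2.136×10⁻⁷ N⁻¹.
P = 0.001555 / 2.136×10⁻⁷ = 7282 N = 7.282 kN.

P ≈ 7.28 kN (tensile in the aluminium)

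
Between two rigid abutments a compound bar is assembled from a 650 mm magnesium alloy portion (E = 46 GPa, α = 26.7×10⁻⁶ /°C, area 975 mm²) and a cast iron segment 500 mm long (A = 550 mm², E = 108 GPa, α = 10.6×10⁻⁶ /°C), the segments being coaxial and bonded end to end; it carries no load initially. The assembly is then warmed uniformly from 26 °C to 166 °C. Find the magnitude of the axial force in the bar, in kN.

If the supports were absent, the total length change would be Σ αᵢΔT Lᵢ = 26.7×10⁻⁶×140×650 + 10.6×10⁻⁶×140×500 = 3.172 mm.
The walls prevent any net length change, so an axial force P (same in every segment) develops. Compatibility: P · Σ Lᵢ/(AᵢEᵢ) = δ_free.
The series flexibility is Σ Lᵢ/(AᵢEᵢ) = 650/(975×46×10³) + 500/(550×108×10³) = 2.291×10⁻⁵ mm/N.
Hence P = δ_free / Σ(L/AE) = 3.172/2.291×10⁻⁵ = 138.4 kN (compressive).

P ≈ 138 kN (compressive)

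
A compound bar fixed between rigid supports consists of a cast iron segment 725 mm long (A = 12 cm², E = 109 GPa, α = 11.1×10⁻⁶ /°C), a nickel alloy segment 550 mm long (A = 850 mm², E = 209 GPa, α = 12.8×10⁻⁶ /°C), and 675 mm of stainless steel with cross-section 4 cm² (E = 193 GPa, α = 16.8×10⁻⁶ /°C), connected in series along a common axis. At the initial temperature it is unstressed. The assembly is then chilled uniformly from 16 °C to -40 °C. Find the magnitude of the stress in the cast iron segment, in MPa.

With the walls removed the bar would change length by δ_free = Σ αᵢΔT Lᵢ = 11.1×10⁻⁶×56×725 + 12.8×10⁻⁶×56×550 + 16.8×10⁻⁶×56×675 = 1.48 mm.
Since the ends are fixed, an axial force P builds up, equal in every segment, with P · Σ Lᵢ/(AᵢEᵢ) = δ_free.
The series flexibility is Σ Lᵢ/(AᵢEᵢ) = 725/(1200×109×10³) + 550/(850×209×10³) + 675/(400×193×10³) = 1.738×10⁻⁵ mm/N.
P = 1.48 / 1.738×10⁻⁵ = 85140 N = 85.14 kN, tensile.
σ_{cast iron} = P / A = 85140 / 1200 = 70.95 MPa.

σ ≈ 71 MPa (tensile)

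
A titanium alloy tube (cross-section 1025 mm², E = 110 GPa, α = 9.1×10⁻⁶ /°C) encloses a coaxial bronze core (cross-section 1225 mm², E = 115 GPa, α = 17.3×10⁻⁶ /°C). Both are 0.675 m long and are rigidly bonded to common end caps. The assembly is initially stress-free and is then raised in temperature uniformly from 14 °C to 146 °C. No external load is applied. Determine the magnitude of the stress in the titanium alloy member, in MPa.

σ ≈ 66.1 MPa (tensile)

The bronze has the larger α, so on heating it would change length more than the titanium alloy if both were free. The rigid plates force a common final length, so the bronze is put into compression and the titanium alloy into tension, with equal and opposite forces P (no external load).
Equating the net (thermal + elastic) strains gives |α₁ − α₂|·ΔT = P·[1/(A₁E₁) + 1/(A₂E₂)].
|α₁ − α₂|·ΔT = 8.2×10⁻⁶ × 132 = 0.001082.
1/(A₁E₁) + 1/(A₂E₂) = 1/(1025×110×10³) + 1/(1225×115×10³) = 1.597×10⁻⁸ N⁻¹.
P = 0.001082 / 1.597×10⁻⁸ = 67790 N = 67.79 kN.
σ_{titanium alloy} = P/A₁ = 67790/1025 = 66.13 MPa, tensile.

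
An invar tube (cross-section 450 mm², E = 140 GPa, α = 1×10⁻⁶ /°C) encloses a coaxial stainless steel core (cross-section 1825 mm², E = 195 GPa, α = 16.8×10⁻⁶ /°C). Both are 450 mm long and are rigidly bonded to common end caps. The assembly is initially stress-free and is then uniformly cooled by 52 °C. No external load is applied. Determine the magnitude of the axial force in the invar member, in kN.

The stainless steel has the larger α, so on cooling it would change length more than the invar if both were free. The rigid plates force a common final length, so the stainless steel is put into tension and the invar into compression, with equal and opposite forces P (no external load).
Setting the final lengths equal and cancelling L: (α₁ − α₂)ΔT = P/(A₁E₁) + P/(A₂E₂).
|α₁ − α₂|·ΔT = 15.8×10⁻⁶ × 52 = 0.0008216.
1/(A₁E₁) + 1/(A₂E₂) = 1/(450×140×10³) + 1/(1825×195×10³) = 1.868×10⁻⁸ N⁻¹.
P = 0.0008216 / 1.868×10⁻⁸ = 43980 N = 43.98 kN.

P ≈ 44 kN (compressive in the invar)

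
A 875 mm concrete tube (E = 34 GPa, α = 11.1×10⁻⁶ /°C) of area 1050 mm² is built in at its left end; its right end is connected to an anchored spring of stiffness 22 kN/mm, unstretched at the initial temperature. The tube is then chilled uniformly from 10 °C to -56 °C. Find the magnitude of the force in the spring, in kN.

If the spring were absent the tube would shorten by αΔT L = 11.1×10⁻⁶ × 66 × 875 = 0.641 mm.
Let P be the tensile force in the spring. The tube extends elastically by PL/(AE) and the spring stretches by P/k; together these equal δ_free.
So P = δ_free / [L/(AE) + 1/k] = 0.641 / [ 875/(1050×34×10³) + 1/(22×10³) ].
P = 0.641 / 6.996×10⁻⁵ = 9162 N.

P ≈ 9.16 kN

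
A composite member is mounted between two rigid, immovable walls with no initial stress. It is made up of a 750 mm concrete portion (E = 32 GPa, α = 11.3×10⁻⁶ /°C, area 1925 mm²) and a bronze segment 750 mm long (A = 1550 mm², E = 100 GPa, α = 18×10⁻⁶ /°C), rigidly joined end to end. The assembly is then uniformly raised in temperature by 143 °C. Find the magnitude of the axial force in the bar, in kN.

Free thermal expansion of the whole bar: Σ αᵢΔT Lᵢ = 11.3×10⁻⁶×143×750 + 18×10⁻⁶×143×750 = 3.142 mm.
Since the ends are fixed, an axial force P builds up, equal in every segment, with P · Σ Lᵢ/(AᵢEᵢ) = δ_free.
Σ Lᵢ/(AᵢEᵢ) = 750/(1925×32×10³) + 750/(1550×100×10³) = 1.701×10⁻⁵ mm/N.
So P = 3.142 / 1.701×10⁻⁵ = 184.7 kN, compressive.

P ≈ 185 kN (compressive)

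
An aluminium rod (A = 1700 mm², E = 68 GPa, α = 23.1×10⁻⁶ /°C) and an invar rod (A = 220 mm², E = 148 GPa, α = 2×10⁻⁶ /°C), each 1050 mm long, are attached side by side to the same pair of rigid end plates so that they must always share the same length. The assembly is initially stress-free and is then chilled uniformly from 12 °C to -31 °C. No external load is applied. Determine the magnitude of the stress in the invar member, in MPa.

σ ≈ 105 MPa (compressive)

Both members must finish at the same length. With the larger α, the aluminium tends to over-contract; the plates restrain it, putting the aluminium in tension and the invar in compression. With no external load the two internal forces are equal and opposite, magnitude P.
Compatibility of the two members (thermal + elastic change equal): (α₁ − α₂)ΔT = P·[1/(A₁E₁) + 1/(A₂E₂)].
|α₁ − α₂|·ΔT = 21.1×10⁻⁶ × 43 = 0.0009073.
1/(A₁E₁) + 1/(A₂E₂) = 1/(1700×68×10³) + 1/(220×148×10³) = 3.936×10⁻⁸ N⁻¹.
So P = 0.0009073 / 3.936×10⁻⁸ = 23.05 kN.
σ_{invar} = P/A₂ = 23050/220 = 104.8 MPa, compressive.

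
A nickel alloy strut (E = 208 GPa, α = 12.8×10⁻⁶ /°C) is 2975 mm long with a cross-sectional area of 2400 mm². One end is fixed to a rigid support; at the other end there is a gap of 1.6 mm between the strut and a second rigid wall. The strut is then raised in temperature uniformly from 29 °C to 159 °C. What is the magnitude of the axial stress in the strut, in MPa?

If the wall were absent the strut would grow by αΔT L = 12.8×10⁻⁶ × 130 × 2975 = 4.95 mm.
The gap closes (δ_free > 1.6 mm) and the wall then resists a further 4.95 − 1.6 = 3.35 mm of expansion.
Compatibility: PL/(AE) = 3.35 mm, so σ = P/A = E × (3.35/2975) = 234.2 MPa.

σ ≈ 234 MPa (compressive)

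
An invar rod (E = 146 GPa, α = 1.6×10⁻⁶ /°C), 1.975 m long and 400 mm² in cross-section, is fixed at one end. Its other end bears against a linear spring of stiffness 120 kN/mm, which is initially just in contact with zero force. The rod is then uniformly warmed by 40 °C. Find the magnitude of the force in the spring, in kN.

P ≈ 3 kN

The unrestrained thermal change is αΔT L = 1.6×10⁻⁶ × 40 × 1975 = 0.1264 mm.
Let P be the compressive force at the spring. The rod shortens elastically by PL/(AE) and the spring compresses by P/k; together these equal δ_free.
So P = δ_free / [L/(AE) + 1/k] = 0.1264 / [ 1975/(400×146×10³) + 1/(120×10³) ].
P = 0.1264 / 4.215×10⁻⁵ = 2999 N.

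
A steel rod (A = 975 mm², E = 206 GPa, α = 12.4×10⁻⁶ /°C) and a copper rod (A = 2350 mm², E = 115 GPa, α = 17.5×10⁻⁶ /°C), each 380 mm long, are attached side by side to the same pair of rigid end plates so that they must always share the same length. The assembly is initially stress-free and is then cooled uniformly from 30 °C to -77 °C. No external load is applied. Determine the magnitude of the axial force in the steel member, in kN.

P ≈ 62.9 kN (compressive in the steel)

Equilibrium of a rigid end plate with no external load gives equal and opposite internal forces ±P in the two members. Since α_{copper} > α_{steel}, cooling drives the copper into tension and the steel into compression.
Equating the net (thermal + elastic) strains gives |α₁ − α₂|·ΔT = P·[1/(A₁E₁) + 1/(A₂E₂)].
|α₁ − α₂|·ΔT = 5.1×10⁻⁶ × 107 = 0.0005457.
1/(A₁E₁) + 1/(A₂E₂) = 1/(975×206×10³) + 1/(2350×115×10³) = 8.679×10⁻⁹ N⁻¹.
So P = 0.0005457 / 8.679×10⁻⁹ = 62.88 kN.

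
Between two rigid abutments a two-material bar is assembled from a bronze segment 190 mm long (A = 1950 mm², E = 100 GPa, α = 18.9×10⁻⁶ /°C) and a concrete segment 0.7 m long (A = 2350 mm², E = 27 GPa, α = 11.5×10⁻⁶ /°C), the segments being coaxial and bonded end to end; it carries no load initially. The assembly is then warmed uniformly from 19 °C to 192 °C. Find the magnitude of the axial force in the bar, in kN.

Free thermal expansion of the whole bar: Σ αᵢΔT Lᵢ = 18.9×10⁻⁶×173×190 + 11.5×10⁻⁶×173×700 = 2.014 mm.
The walls prevent any net length change, so an axial force P (same in every segment) develops. Compatibility: P · Σ Lᵢ/(AᵢEᵢ) = δ_free.
The series flexibility is Σ Lᵢ/(AᵢEᵢ) = 190/(1950×100×10³) + 700/(2350×27×10³) = 1.201×10⁻⁵ mm/N.
P = 2.014 / 1.201×10⁻⁵ = 167700 N = 167.7 kN, compressive.

P ≈ 168 kN (compressive)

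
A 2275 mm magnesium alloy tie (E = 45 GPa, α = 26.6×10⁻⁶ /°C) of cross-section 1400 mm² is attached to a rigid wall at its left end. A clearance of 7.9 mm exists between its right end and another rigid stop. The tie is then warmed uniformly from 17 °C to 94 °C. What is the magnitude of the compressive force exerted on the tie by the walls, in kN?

Free thermal elongation = αΔT L = 26.6×10⁻⁶ × 77 × 2275 = 4.66 mm.
This is smaller than the 7.9 mm clearance, so the tie expands freely without reaching the stop — the stress is zero.

P ≈ 0 kN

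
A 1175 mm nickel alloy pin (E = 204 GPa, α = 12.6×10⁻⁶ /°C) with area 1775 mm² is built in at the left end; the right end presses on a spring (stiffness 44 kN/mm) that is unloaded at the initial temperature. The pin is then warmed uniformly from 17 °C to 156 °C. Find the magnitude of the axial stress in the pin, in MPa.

σ ≈ 44.6 MPa (compressive)

The unrestrained thermal change is αΔT L = 12.6×10⁻⁶ × 139 × 1175 = 2.058 mm.
With a force P in the spring, the elastic change of the pin is PL/(AE) and that of the spring is P/k; compatibility requires their sum to equal δ_free.
So P = δ_free / [L/(AE) + 1/k] = 2.058 / [ 1175/(1775×204×10³) + 1/(44×10³) ].
P = 2.058 / 2.597×10⁻⁵ = 79230 N.
σ = P/A = 79230/1775 = 44.64 MPa.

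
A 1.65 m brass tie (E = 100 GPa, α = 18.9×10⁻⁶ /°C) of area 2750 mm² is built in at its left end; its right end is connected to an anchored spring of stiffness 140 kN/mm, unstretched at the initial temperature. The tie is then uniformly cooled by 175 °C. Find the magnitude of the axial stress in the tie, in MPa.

The unrestrained thermal change is αΔT L = 18.9×10⁻⁶ × 175 × 1650 = 5.457 mm.
Let P be the tensile force in the spring. The tie extends elastically by PL/(AE) and the spring stretches by P/k; together these equal δ_free.
P [ L/(AE) + 1/k ] = δ_free → P [ 1650/(2750×100×10³) + 1/(140×10³) ] = 5.457.
P = 5.457 / 1.314×10⁻⁵ = 415200 N.
σ = P/A = 415200/2750 = 151 MPa.

σ ≈ 151 MPa (tensile)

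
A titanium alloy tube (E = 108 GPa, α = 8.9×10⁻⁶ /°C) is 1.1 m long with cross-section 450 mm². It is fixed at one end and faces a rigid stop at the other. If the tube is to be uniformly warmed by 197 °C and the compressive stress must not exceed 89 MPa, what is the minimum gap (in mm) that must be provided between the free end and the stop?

g ≈ 1.02 mm

Free expansion if unrestrained: δ_free = αΔT L = 8.9×10⁻⁶ × 197 × 1100 = 1.929 mm.
At the allowable stress the elastic shortening the wall may impose is σL/E = 89 × 1100 / (108×10³) = 0.9065 mm.
So the gap has to take up the difference, g_min = δ_free − σL/E = 1.929 − 0.9065 = 1.022 mm.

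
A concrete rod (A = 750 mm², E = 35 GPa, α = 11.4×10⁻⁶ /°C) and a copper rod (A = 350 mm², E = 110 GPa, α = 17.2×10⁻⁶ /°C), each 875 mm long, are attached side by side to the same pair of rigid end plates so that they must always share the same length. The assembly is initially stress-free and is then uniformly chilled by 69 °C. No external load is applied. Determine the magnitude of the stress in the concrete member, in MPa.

σ ≈ 8.33 MPa (compressive)

Both members must finish at the same length. With the larger α, the copper tends to over-contract; the plates restrain it, putting the copper in tension and the concrete in compression. With no external load the two internal forces are equal and opposite, magnitude P.
Setting the final lengths equal and cancelling L: (α₁ − α₂)ΔT = P/(A₁E₁) + P/(A₂E₂).
|α₁ − α₂|·ΔT = 5.8×10⁻⁶ × 69 = 0.0004002.
1/(A₁E₁) + 1/(A₂E₂) = 1/(750×35×10³) + 1/(350×110×10³) = 6.407×10⁻⁸ N⁻¹.
So P = 0.0004002 / 6.407×10⁻⁸ = 6.246 kN.
σ_{concrete} = P/A₁ = 6246/750 = 8.328 MPa, compressive.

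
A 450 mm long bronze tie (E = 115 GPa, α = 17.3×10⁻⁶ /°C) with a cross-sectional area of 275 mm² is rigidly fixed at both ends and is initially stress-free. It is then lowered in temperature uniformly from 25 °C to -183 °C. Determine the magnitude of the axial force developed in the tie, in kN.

Full restraint means ε = 0, so the stress is σ = EαΔT = 115×10³ × 17.3×10⁻⁶ × 208 = 413.8 MPa.
P = AEαΔT = 275 × 115×10³ × 17.3×10⁻⁶ × 208 = 113.8 kN (tensile).

P ≈ 114 kN (tensile)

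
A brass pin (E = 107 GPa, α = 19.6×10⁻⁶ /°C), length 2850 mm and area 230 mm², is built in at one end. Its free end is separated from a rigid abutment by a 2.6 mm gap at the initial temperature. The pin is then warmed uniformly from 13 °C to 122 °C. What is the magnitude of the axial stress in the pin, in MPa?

σ ≈ 131 MPa (compressive)

Free thermal elongation = αΔT L = 19.6×10⁻⁶ × 109 × 2850 = 6.089 mm.
After closing the 2.6 mm clearance, 6.089 − 2.6 = 3.489 mm of expansion remains to be suppressed by the wall.
Compatibility: PL/(AE) = 3.489 mm, so σ = P/A = E × (3.489/2850) = 131 MPa.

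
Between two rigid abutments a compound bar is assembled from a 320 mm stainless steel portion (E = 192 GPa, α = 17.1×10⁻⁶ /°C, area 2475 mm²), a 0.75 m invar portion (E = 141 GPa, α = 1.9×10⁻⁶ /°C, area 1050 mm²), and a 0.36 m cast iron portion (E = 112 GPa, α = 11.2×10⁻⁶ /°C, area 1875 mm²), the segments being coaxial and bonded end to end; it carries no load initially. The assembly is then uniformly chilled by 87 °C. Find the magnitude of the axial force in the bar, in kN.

P ≈ 128 kN (tensile)

If the supports were absent, the total length change would be Σ αᵢΔT Lᵢ = 17.1×10⁻⁶×87×320 + 1.9×10⁻⁶×87×750 + 11.2×10⁻⁶×87×360 = 0.9508 mm.
The rigid supports impose zero overall length change; the single axial force P common to all segments must satisfy P Σ Lᵢ/(AᵢEᵢ) = δ_free.
Σ Lᵢ/(AᵢEᵢ) = 320/(2475×192×10³) + 750/(1050×141×10³) + 360/(1875×112×10³) = 7.454×10⁻⁶ mm/N.
P = 0.9508 / 7.454×10⁻⁶ = 127600 N = 127.6 kN, tensile.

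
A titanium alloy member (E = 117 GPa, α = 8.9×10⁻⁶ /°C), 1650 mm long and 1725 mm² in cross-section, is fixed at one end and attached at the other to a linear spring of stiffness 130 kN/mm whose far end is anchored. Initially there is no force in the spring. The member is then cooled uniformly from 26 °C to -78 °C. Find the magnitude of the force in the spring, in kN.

If the spring were absent the member would shorten by αΔT L = 8.9×10⁻⁶ × 104 × 1650 = 1.527 mm.
Let P be the tensile force in the spring. The member extends elastically by PL/(AE) and the spring stretches by P/k; together these equal δ_free.
So P = δ_free / [L/(AE) + 1/k] = 1.527 / [ 1650/(1725×117×10³) + 1/(130×10³) ].
P = 1.527 / 1.587×10⁻⁵ = 96250 N.

P ≈ 96.2 kN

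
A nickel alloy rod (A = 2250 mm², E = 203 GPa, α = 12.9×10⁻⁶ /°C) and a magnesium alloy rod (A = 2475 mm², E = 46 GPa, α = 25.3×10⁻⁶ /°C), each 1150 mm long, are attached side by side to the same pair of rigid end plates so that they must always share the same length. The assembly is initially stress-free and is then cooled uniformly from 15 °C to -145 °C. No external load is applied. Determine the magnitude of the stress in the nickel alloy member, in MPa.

The magnesium alloy has the larger α, so on cooling it would change length more than the nickel alloy if both were free. The rigid plates force a common final length, so the magnesium alloy is put into tension and the nickel alloy into compression, with equal and opposite forces P (no external load).
Equating the net (thermal + elastic) strains gives |α₁ − α₂|·ΔT = P·[1/(A₁E₁) + 1/(A₂E₂)].
|α₁ − α₂|·ΔT = 12.4×10⁻⁶ × 160 = 0.001984.
1/(A₁E₁) + 1/(A₂E₂) = 1/(2250×203×10³) + 1/(2475×46×10³) = 1.097×10⁻⁸ N⁻¹.
So P = 0.001984 / 1.097×10⁻⁸ = 180.8 kN.
σ_{nickel alloy} = P/A₁ = 180800/2250 = 80.36 MPa, compressive.

σ ≈ 80.4 MPa (compressive)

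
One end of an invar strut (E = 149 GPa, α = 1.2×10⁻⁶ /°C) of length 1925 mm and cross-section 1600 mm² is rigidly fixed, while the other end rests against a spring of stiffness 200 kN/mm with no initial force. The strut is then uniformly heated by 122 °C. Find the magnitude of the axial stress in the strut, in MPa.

σ ≈ 13.5 MPa (compressive)

Free thermal expansion: δ_free = αΔT L = 1.2×10⁻⁶ × 122 × 1925 = 0.2818 mm.
Let P be the compressive force at the spring. The strut shortens elastically by PL/(AE) and the spring compresses by P/k; together these equal δ_free.
P [ L/(AE) + 1/k ] = δ_free → P [ 1925/(1600×149×10³) + 1/(200×10³) ] = 0.2818.
P = 0.2818 / 1.307×10⁻⁵ = 21550 N.
σ = P/A = 21550/1600 = 13.47 MPa.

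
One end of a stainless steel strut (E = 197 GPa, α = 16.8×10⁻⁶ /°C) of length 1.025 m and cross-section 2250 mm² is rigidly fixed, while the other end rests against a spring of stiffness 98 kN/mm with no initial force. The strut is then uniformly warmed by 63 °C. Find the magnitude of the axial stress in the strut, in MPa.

σ ≈ 38.5 MPa (compressive)

Free thermal expansion: δ_free = αΔT L = 16.8×10⁻⁶ × 63 × 1025 = 1.085 mm.
Let P be the compressive force at the spring. The strut shortens elastically by PL/(AE) and the spring compresses by P/k; together these equal δ_free.
So P = δ_free / [L/(AE) + 1/k] = 1.085 / [ 1025/(2250×197×10³) + 1/(98×10³) ].
P = 1.085 / 1.252×10⁻⁵ = 86670 N.
σ = P/A = 86670/2250 = 38.52 MPa.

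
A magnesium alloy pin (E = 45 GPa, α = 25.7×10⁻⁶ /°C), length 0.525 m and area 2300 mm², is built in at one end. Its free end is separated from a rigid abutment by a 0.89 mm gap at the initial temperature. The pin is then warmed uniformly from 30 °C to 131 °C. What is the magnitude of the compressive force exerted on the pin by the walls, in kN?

P ≈ 93.2 kN

Free thermal elongation = αΔT L = 25.7×10⁻⁶ × 101 × 525 = 1.363 mm.
The gap closes (δ_free > 0.89 mm) and the wall then resists a further 1.363 − 0.89 = 0.4727 mm of expansion.
That suppressed elongation corresponds to σ = E·Δ/L = 45×10³ × 0.4727/525 = 40.52 MPa.
P = σA = 40.52 × 2300 = 93.2 kN.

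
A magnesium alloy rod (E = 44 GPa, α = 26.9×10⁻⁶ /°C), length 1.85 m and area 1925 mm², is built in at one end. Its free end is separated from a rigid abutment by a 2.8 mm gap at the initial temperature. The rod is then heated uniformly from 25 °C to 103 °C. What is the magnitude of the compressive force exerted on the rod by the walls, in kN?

P ≈ 49.5 kN

If the wall were absent the rod would grow by αΔT L = 26.9×10⁻⁶ × 78 × 1850 = 3.882 mm.
After closing the 2.8 mm clearance, 3.882 − 2.8 = 1.082 mm of expansion remains to be suppressed by the wall.
Compatibility: PL/(AE) = 1.082 mm, so σ = P/A = E × (1.082/1850) = 25.73 MPa.
P = σA = 25.73 × 1925 = 49.52 kN.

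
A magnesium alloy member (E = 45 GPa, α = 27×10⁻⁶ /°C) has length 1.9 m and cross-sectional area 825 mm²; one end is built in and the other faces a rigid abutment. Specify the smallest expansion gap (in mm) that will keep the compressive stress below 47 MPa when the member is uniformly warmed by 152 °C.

With no wall the member would lengthen by αΔT L = 27×10⁻⁶ × 152 × 1900 = 7.798 mm.
A stress of 47 MPa corresponds to the wall pushing the member back by σL/E = 47×1900/(45×10³) = 1.984 mm.
The gap must absorb the remainder: g_min = 7.798 − 1.984 = 5.813 mm.

g ≈ 5.81 mm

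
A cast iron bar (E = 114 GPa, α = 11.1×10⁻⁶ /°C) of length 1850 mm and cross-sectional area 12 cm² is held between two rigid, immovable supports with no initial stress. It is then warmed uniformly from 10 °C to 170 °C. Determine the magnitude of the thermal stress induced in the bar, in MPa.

σ ≈ 202 MPa (compressive)

Because both ends are immovable the net strain is zero, and the suppressed thermal strain is αΔT = 11.1×10⁻⁶ × 160 = 1776×10⁻⁶.
The stress required to suppress this strain is σ = Eε = 114×10³ × 1776×10⁻⁶ = 202.5 MPa, compressive since the bar is trying to expand.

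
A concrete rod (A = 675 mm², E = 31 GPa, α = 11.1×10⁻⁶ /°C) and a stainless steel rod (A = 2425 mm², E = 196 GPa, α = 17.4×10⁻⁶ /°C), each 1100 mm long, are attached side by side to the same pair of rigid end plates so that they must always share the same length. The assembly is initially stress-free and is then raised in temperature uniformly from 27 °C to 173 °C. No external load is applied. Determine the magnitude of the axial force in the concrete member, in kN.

P ≈ 18.4 kN (tensile in the concrete)

The stainless steel has the larger α, so on heating it would change length more than the concrete if both were free. The rigid plates force a common final length, so the stainless steel is put into compression and the concrete into tension, with equal and opposite forces P (no external load).
Equating the net (thermal + elastic) strains gives |α₁ − α₂|·ΔT = P·[1/(A₁E₁) + 1/(A₂E₂)].
|α₁ − α₂|·ΔT = 6.3×10⁻⁶ × 146 = 0.0009198.
1/(A₁E₁) + 1/(A₂E₂) = 1/(675×31×10³) + 1/(2425×196×10³) = 4.989×10⁻⁸ N⁻¹.
So P = 0.0009198 / 4.989×10⁻⁸ = 18.44 kN.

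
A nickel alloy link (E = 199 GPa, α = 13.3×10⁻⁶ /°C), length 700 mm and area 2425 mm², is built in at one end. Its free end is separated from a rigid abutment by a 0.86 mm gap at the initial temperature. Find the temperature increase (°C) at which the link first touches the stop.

Contact occurs when the free expansion equals the gap: αΔT L = 0.86 mm.
So ΔT = g/(αL) = 0.86/(13.3×10⁻⁶ × 700) = 92.37 °C.

ΔT ≈ 92.4 °C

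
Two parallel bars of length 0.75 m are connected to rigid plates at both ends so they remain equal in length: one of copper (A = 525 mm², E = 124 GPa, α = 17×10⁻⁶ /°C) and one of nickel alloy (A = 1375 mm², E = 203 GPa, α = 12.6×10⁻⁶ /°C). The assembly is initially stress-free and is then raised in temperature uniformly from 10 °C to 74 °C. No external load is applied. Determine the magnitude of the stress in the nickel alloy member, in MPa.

σ ≈ 10.8 MPa (tensile)

Equilibrium of a rigid end plate with no external load gives equal and opposite internal forces ±P in the two members. Since α_{copper} > α_{nickel alloy}, heating drives the copper into compression and the nickel alloy into tension.
Setting the final lengths equal and cancelling L: (α₁ − α₂)ΔT = P/(A₁E₁) + P/(A₂E₂).
|α₁ − α₂|·ΔT = 4.4×10⁻⁶ × 64 = 0.0002816.
1/(A₁E₁) + 1/(A₂E₂) = 1/(525×124×10³) + 1/(1375×203×10³) = 1.894×10⁻⁸ N⁻¹.
So P = 0.0002816 / 1.894×10⁻⁸ = 14.87 kN.
σ_{nickel alloy} = P/A₂ = 14870/1375 = 10.81 MPa, tensile.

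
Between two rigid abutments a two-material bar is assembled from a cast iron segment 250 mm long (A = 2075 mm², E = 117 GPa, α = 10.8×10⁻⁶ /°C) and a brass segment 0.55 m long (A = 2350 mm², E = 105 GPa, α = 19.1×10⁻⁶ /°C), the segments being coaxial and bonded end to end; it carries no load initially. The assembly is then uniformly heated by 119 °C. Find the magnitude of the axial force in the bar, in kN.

Free thermal expansion of the whole bar: Σ αᵢΔT Lᵢ = 10.8×10⁻⁶×119×250 + 19.1×10⁻⁶×119×550 = 1.571 mm.
Since the ends are fixed, an axial force P builds up, equal in every segment, with P · Σ Lᵢ/(AᵢEᵢ) = δ_free.
The series flexibility is Σ Lᵢ/(AᵢEᵢ) = 250/(2075×117×10³) + 550/(2350×105×10³) = 3.259×10⁻⁶ mm/N.
So P = 1.571 / 3.259×10⁻⁶ = 482.2 kN, compressive.

P ≈ 482 kN (compressive)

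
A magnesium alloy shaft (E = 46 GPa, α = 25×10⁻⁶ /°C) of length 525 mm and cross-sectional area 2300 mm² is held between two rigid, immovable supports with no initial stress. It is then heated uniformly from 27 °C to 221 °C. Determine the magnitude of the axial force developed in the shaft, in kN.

P ≈ 513 kN (compressive)

With zero net strain, σ = E·αΔT = 46 GPa × 25×10⁻⁶ × 194 = 223.1 MPa.
Axial force P = σA = 223.1 × 2300 = 513100 N = 513.1 kN, compressive.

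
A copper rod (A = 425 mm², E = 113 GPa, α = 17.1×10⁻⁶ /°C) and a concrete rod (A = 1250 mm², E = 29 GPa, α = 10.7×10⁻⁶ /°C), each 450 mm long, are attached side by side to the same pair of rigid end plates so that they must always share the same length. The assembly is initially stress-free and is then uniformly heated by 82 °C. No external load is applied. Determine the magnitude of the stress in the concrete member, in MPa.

σ ≈ 8.67 MPa (tensile)

Both members must finish at the same length. With the larger α, the copper tends to over-expand; the plates restrain it, putting the copper in compression and the concrete in tension. With no external load the two internal forces are equal and opposite, magnitude P.
Setting the final lengths equal and cancelling L: (α₁ − α₂)ΔT = P/(A₁E₁) + P/(A₂E₂).
|α₁ − α₂|·ΔT = 6.4×10⁻⁶ × 82 = 0.0005248.
1/(A₁E₁) + 1/(A₂E₂) = 1/(425×113×10³) + 1/(1250×29×10³) = 4.841×10⁻⁸ N⁻¹.
P = 0.0005248 / 4.841×10⁻⁸ = 10840 N = 10.84 kN.
σ_{concrete} = P/A₂ = 10840/1250 = 8.673 MPa, tensile.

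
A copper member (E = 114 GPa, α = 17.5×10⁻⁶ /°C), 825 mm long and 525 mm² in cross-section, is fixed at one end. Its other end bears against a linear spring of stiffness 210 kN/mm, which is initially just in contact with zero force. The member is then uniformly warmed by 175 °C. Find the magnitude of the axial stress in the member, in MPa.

The unrestrained thermal change is αΔT L = 17.5×10⁻⁶ × 175 × 825 = 2.527 mm.
With a force P in the spring, the elastic change of the member is PL/(AE) and that of the spring is P/k; compatibility requires their sum to equal δ_free.
So P = δ_free / [L/(AE) + 1/k] = 2.527 / [ 825/(525×114×10³) + 1/(210×10³) ].
P = 2.527 / 1.855×10⁻⁵ = 136200 N.
σ = P/A = 136200/525 = 259.5 MPa.

σ ≈ 259 MPa (compressive)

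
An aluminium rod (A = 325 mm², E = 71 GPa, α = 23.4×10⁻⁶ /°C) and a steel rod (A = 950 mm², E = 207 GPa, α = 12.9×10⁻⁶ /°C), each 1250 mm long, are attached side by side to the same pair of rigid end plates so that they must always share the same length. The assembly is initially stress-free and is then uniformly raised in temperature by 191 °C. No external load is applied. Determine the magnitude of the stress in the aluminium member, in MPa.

The aluminium has the larger α, so on heating it would change length more than the steel if both were free. The rigid plates force a common final length, so the aluminium is put into compression and the steel into tension, with equal and opposite forces P (no external load).
Setting the final lengths equal and cancelling L: (α₁ − α₂)ΔT = P/(A₁E₁) + P/(A₂E₂).
|α₁ − α₂|·ΔT = 10.5×10⁻⁶ × 191 = 0.002005.
1/(A₁E₁) + 1/(A₂E₂) = 1/(325×71×10³) + 1/(950×207×10³) = 4.842×10⁻⁸ N⁻¹.
P = 0.002005 / 4.842×10⁻⁸ = 41420 N = 41.42 kN.
σ_{aluminium} = P/A₁ = 41420/325 = 127.4 MPa, compressive.

σ ≈ 127 MPa (compressive)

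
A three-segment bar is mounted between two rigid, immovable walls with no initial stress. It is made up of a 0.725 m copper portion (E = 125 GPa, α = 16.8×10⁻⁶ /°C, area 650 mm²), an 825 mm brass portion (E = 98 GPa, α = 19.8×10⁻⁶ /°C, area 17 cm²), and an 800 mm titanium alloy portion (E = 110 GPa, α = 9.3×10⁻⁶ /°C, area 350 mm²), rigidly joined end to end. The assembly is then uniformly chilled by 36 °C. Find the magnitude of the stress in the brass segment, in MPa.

σ ≈ 22 MPa (tensile)

With the walls removed the bar would change length by δ_free = Σ αᵢΔT Lᵢ = 16.8×10⁻⁶×36×725 + 19.8×10⁻⁶×36×825 + 9.3×10⁻⁶×36×800 = 1.294 mm.
The walls prevent any net length change, so an axial force P (same in every segment) develops. Compatibility: P · Σ Lᵢ/(AᵢEᵢ) = δ_free.
The series flexibility is Σ Lᵢ/(AᵢEᵢ) = 725/(650×125×10³) + 825/(1700×98×10³) + 800/(350×110×10³) = 3.465×10⁻⁵ mm/N.
So P = 1.294 / 3.465×10⁻⁵ = 37.35 kN, tensile.
σ_{brass} = P / A = 37350 / 1700 = 21.97 MPa.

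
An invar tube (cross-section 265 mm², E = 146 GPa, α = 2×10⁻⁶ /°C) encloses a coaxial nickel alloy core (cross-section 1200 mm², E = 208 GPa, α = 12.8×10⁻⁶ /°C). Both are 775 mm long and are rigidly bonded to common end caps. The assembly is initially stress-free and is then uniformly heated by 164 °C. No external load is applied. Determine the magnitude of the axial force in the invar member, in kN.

Equilibrium of a rigid end plate with no external load gives equal and opposite internal forces ±P in the two members. Since α_{nickel alloy} > α_{invar}, heating drives the nickel alloy into compression and the invar into tension.
Equating the net (thermal + elastic) strains gives |α₁ − α₂|·ΔT = P·[1/(A₁E₁) + 1/(A₂E₂)].
|α₁ − α₂|·ΔT = 10.8×10⁻⁶ × 164 = 0.001771.
1/(A₁E₁) + 1/(A₂E₂) = 1/(265×146×10³) + 1/(1200×208×10³) = 2.985×10⁻⁸ N⁻¹.
So P = 0.001771 / 2.985×10⁻⁸ = 59.33 kN.

P ≈ 59.3 kN (tensile in the invar)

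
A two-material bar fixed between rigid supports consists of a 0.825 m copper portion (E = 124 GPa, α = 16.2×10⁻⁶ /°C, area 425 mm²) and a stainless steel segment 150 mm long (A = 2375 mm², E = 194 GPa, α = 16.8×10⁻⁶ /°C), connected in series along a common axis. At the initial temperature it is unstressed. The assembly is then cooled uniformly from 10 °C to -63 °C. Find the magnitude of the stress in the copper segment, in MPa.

σ ≈ 171 MPa (tensile)

With the walls removed the bar would change length by δ_free = Σ αᵢΔT Lᵢ = 16.2×10⁻⁶×73×825 + 16.8×10⁻⁶×73×150 = 1.16 mm.
The walls prevent any net length change, so an axial force P (same in every segment) develops. Compatibility: P · Σ Lᵢ/(AᵢEᵢ) = δ_free.
Σ Lᵢ/(AᵢEᵢ) = 825/(425×124×10³) + 150/(2375×194×10³) = 1.598×10⁻⁵ mm/N.
P = 1.16 / 1.598×10⁻⁵ = 72570 N = 72.57 kN, tensile.
σ_{copper} = P / A = 72570 / 425 = 170.7 MPa.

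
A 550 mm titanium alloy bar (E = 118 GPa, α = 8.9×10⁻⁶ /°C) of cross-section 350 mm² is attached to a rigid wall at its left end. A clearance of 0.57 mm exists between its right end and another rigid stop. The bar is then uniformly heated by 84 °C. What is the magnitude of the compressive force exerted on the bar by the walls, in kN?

P ≈ 0 kN

If the wall were absent the bar would grow by αΔT L = 8.9×10⁻⁶ × 84 × 550 = 0.4112 mm.
Since δ_free = 0.411 mm is less than the 0.57 mm gap, the bar never touches the wall. No axial force develops.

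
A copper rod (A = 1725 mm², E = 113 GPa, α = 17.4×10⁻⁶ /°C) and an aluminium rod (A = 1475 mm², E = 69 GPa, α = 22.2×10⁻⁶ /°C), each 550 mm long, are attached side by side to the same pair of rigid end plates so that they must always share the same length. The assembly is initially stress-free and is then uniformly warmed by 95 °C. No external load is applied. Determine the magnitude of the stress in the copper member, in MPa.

Both members must finish at the same length. With the larger α, the aluminium tends to over-expand; the plates restrain it, putting the aluminium in compression and the copper in tension. With no external load the two internal forces are equal and opposite, magnitude P.
Setting the final lengths equal and cancelling L: (α₁ − α₂)ΔT = P/(A₁E₁) + P/(A₂E₂).
|α₁ − α₂|·ΔT = 4.8×10⁻⁶ × 95 = 0.000456.
1/(A₁E₁) + 1/(A₂E₂) = 1/(1725×113×10³) + 1/(1475×69×10³) = 1.496×10⁻⁸ N⁻¹.
So P = 0.000456 / 1.496×10⁻⁸ = 30.49 kN.
σ_{copper} = P/A₁ = 30490/1725 = 17.68 MPa, tensile.

σ ≈ 17.7 MPa (tensile)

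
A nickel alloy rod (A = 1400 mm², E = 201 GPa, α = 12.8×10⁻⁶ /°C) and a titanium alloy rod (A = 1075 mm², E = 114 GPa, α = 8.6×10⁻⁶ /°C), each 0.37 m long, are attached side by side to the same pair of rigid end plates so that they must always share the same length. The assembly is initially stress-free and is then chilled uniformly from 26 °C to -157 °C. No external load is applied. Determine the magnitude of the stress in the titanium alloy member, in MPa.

Both members must finish at the same length. With the larger α, the nickel alloy tends to over-contract; the plates restrain it, putting the nickel alloy in tension and the titanium alloy in compression. With no external load the two internal forces are equal and opposite, magnitude P.
Compatibility of the two members (thermal + elastic change equal): (α₁ − α₂)ΔT = P·[1/(A₁E₁) + 1/(A₂E₂)].
|α₁ − α₂|·ΔT = 4.2×10⁻⁶ × 183 = 0.0007686.
1/(A₁E₁) + 1/(A₂E₂) = 1/(1400×201×10³) + 1/(1075×114×10³) = 1.171×10⁻⁸ N⁻¹.
So P = 0.0007686 / 1.171×10⁻⁸ = 65.62 kN.
σ_{titanium alloy} = P/A₂ = 65620/1075 = 61.04 MPa, compressive.

σ ≈ 61 MPa (compressive)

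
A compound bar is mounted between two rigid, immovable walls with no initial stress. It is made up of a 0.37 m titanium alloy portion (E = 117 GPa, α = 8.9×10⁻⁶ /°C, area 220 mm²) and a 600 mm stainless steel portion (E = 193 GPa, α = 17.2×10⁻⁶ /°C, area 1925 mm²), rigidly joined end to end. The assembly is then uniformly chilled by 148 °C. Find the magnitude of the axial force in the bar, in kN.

Free thermal contraction of the whole bar: Σ αᵢΔT Lᵢ = 8.9×10⁻⁶×148×370 + 17.2×10⁻⁶×148×600 = 2.015 mm.
The walls prevent any net length change, so an axial force P (same in every segment) develops. Compatibility: P · Σ Lᵢ/(AᵢEᵢ) = δ_free.
Σ Lᵢ/(AᵢEᵢ) = 370/(220×117×10³) + 600/(1925×193×10³) = 1.599×10⁻⁵ mm/N.
So P = 2.015 / 1.599×10⁻⁵ = 126 kN, tensile.

P ≈ 126 kN (tensile)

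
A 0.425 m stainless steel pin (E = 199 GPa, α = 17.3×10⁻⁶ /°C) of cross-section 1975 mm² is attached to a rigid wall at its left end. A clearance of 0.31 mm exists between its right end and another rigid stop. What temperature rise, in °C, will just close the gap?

ΔT ≈ 42.2 °C

The gap closes when αΔT L = 0.31 mm, since the pin is still unstressed at that instant.
ΔT = 0.31 / (17.3×10⁻⁶ × 425) = 42.16 °C.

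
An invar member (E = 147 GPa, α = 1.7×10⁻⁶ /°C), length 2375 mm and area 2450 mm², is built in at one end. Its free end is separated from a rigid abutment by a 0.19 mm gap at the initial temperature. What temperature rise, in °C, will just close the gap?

The gap closes when αΔT L = 0.19 mm, since the member is still unstressed at that instant.
ΔT = 0.19 / (1.7×10⁻⁶ × 2375) = 47.06 °C.

ΔT ≈ 47.1 °C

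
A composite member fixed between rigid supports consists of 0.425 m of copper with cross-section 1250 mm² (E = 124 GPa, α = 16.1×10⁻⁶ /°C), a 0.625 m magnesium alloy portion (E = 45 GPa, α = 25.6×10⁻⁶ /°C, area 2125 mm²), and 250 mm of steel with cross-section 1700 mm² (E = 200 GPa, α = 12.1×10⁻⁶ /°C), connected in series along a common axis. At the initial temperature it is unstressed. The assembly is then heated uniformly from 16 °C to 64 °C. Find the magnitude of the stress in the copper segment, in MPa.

σ ≈ 99.2 MPa (compressive)

Free thermal expansion of the whole bar: Σ αᵢΔT Lᵢ = 16.1×10⁻⁶×48×425 + 25.6×10⁻⁶×48×625 + 12.1×10⁻⁶×48×250 = 1.242 mm.
Since the ends are fixed, an axial force P builds up, equal in every segment, with P · Σ Lᵢ/(AᵢEᵢ) = δ_free.
Σ Lᵢ/(AᵢEᵢ) = 425/(1250×124×10³) + 625/(2125×45×10³) + 250/(1700×200×10³) = 1.001×10⁻⁵ mm/N.
P = 1.242 / 1.001×10⁻⁵ = 124000 N = 124 kN, compressive.
σ_{copper} = P / A = 124000 / 1250 = 99.2 MPa.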